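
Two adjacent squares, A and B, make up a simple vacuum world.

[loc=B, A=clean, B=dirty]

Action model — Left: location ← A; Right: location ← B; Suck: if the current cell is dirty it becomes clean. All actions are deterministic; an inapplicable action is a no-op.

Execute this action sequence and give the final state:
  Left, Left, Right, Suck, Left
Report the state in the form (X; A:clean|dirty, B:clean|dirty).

(A; A:clean, B:clean)

[1] after Left: (A; A:clean, B:dirty)
[2] after Left: (A; A:clean, B:dirty)
[3] after Right: (B; A:clean, B:dirty)
[4] after Suck: (B; A:clean, B:clean)
[5] after Left: (A; A:clean, B:clean)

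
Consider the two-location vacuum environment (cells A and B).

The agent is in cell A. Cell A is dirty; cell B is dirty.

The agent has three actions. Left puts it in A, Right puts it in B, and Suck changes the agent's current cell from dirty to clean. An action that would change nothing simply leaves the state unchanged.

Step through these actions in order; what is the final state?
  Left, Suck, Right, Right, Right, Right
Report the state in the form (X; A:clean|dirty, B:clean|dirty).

[1] after Left: (A; A:dirty, B:dirty)
[2] after Suck: (A; A:clean, B:dirty)
[3] after Right: (B; A:clean, B:dirty)
[4] after Right: (B; A:clean, B:dirty)
[5] after Right: (B; A:clean, B:dirty)
[6] after Right: (B; A:clean, B:dirty)

(B; A:clean, B:dirty)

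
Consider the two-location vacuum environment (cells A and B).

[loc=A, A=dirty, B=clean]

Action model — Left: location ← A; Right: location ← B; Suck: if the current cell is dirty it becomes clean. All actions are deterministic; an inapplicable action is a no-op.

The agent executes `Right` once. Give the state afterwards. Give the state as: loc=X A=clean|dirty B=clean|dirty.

loc=B A=dirty B=clean

start: loc=A A=dirty B=clean
Right (#1): loc=B A=dirty B=clean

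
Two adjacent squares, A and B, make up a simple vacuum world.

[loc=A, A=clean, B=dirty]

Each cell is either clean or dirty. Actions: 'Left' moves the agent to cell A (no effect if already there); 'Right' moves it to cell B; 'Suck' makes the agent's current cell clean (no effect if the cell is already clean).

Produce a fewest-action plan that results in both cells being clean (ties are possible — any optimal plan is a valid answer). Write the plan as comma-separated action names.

Right, Suck

Right (#1): loc=B A=clean B=dirty
Suck (#2): loc=B A=clean B=clean
min 2: go B then Suck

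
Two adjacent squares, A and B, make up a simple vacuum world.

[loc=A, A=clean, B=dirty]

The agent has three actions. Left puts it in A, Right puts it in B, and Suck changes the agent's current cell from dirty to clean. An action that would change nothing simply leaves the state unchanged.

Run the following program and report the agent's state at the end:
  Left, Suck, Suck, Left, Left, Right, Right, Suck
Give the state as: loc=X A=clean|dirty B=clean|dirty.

[1] after Left: loc=A A=clean B=dirty
[2] after Suck: loc=A A=clean B=dirty
[3] after Suck: loc=A A=clean B=dirty
[4] after Left: loc=A A=clean B=dirty
[5] after Left: loc=A A=clean B=dirty
[6] after Right: loc=B A=clean B=dirty
[7] after Right: loc=B A=clean B=dirty
[8] after Suck: loc=B A=clean B=clean

loc=B A=clean B=clean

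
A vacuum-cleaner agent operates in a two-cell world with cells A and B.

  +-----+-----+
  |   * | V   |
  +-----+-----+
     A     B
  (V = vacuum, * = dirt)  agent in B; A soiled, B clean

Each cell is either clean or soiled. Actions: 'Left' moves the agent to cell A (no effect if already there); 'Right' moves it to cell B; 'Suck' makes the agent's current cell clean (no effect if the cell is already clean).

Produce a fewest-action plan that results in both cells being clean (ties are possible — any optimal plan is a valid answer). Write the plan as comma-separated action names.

t=1 Left ⇒ (A; A:soiled, B:clean)
t=2 Suck ⇒ (A; A:clean, B:clean)
min 2: go A then Suck

Left, Suck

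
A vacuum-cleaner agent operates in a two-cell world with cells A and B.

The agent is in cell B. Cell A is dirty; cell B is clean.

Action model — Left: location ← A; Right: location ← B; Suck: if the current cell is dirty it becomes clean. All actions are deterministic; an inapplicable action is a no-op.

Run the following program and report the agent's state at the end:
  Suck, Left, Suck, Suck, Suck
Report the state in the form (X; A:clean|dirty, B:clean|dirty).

step 1/5 (Suck): (B; A:dirty, B:clean)
step 2/5 (Left): (A; A:dirty, B:clean)
step 3/5 (Suck): (A; A:clean, B:clean)
step 4/5 (Suck): (A; A:clean, B:clean)
step 5/5 (Suck): (A; A:clean, B:clean)

(A; A:clean, B:clean)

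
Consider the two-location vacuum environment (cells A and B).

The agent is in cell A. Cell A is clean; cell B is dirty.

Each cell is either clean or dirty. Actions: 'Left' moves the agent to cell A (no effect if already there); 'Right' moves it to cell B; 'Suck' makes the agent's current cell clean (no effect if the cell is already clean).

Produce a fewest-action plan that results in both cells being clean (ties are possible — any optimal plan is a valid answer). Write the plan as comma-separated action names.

t=1 Right ⇒ (B; A:clean, B:dirty)
t=2 Suck ⇒ (B; A:clean, B:clean)
min 2: go B then Suck

Right, Suck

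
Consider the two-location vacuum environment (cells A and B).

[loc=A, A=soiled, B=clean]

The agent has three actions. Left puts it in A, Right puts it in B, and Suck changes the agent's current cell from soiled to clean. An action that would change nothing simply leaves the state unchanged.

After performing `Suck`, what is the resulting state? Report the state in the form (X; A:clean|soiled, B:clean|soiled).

(A; A:clean, B:clean)

start: (A; A:soiled, B:clean)
step 1/1 (Suck): (A; A:clean, B:clean)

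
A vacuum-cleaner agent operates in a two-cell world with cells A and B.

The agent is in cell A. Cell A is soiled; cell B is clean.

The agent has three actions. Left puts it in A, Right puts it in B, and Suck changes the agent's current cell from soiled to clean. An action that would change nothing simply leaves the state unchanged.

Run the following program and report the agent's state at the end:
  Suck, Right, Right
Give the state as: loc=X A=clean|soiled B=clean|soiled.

loc=B A=clean B=clean

t=1 Suck ⇒ loc=A A=clean B=clean
t=2 Right ⇒ loc=B A=clean B=clean
t=3 Right ⇒ loc=B A=clean B=clean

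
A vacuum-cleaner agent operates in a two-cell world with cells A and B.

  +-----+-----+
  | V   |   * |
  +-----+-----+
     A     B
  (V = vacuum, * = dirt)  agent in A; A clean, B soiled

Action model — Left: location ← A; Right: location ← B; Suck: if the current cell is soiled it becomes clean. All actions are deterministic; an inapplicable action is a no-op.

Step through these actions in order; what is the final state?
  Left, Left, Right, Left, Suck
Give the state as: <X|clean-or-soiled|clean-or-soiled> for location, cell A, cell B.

<A|clean|soiled>

Left (#1): <A|clean|soiled>
Left (#2): <A|clean|soiled>
Right (#3): <B|clean|soiled>
Left (#4): <A|clean|soiled>
Suck (#5): <A|clean|soiled>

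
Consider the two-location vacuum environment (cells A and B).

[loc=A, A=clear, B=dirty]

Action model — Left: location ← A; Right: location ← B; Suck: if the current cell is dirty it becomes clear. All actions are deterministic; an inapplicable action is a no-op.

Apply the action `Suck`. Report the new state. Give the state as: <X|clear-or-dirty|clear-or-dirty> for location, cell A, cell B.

<A|clear|dirty>

start: <A|clear|dirty>
1. Suck → <A|clear|dirty>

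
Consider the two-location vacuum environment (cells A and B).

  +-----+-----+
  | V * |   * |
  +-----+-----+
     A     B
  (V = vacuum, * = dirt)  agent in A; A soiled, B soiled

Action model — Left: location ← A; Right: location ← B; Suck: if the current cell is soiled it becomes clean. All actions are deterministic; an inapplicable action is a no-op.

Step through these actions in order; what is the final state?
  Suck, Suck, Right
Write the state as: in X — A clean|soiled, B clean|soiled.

in B — A clean, B soiled

[1] after Suck: in A — A clean, B soiled
[2] after Suck: in A — A clean, B soiled
[3] after Right: in B — A clean, B soiled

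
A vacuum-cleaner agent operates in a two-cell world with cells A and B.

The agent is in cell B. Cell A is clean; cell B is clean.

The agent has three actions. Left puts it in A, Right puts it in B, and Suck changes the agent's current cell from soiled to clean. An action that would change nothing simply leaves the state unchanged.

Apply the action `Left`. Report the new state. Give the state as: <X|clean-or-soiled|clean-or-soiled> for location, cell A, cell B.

<A|clean|clean>

start: <B|clean|clean>
1) do Left; now <A|clean|clean>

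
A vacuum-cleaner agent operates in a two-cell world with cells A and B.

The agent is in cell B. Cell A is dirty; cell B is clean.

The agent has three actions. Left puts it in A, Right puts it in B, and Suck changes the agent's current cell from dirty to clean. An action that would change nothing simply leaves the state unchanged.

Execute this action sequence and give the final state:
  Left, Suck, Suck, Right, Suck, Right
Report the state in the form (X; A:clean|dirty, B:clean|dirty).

step 1/6 (Left): (A; A:dirty, B:clean)
step 2/6 (Suck): (A; A:clean, B:clean)
step 3/6 (Suck): (A; A:clean, B:clean)
step 4/6 (Right): (B; A:clean, B:clean)
step 5/6 (Suck): (B; A:clean, B:clean)
step 6/6 (Right): (B; A:clean, B:clean)

(B; A:clean, B:clean)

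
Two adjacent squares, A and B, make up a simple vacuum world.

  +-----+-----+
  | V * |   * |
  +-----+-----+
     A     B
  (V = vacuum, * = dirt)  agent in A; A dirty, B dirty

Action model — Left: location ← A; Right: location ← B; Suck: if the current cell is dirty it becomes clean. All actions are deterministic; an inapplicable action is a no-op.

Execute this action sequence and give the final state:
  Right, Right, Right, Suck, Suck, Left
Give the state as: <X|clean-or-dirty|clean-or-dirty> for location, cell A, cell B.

<A|dirty|clean>

t=1 Right ⇒ <B|dirty|dirty>
t=2 Right ⇒ <B|dirty|dirty>
t=3 Right ⇒ <B|dirty|dirty>
t=4 Suck ⇒ <B|dirty|clean>
t=5 Suck ⇒ <B|dirty|clean>
t=6 Left ⇒ <A|dirty|clean>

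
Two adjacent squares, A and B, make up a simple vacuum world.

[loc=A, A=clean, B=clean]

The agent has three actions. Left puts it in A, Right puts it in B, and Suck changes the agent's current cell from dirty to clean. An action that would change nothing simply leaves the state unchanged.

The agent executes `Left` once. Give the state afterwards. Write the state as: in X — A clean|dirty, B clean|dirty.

start: in A — A clean, B clean
Left (#1): in A — A clean, B clean

in A — A clean, B clean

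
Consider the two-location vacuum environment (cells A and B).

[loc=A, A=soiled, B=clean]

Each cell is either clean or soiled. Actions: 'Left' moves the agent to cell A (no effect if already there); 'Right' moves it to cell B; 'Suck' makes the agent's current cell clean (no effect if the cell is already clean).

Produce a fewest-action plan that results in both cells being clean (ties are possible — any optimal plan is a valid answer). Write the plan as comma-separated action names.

Suck

t=1 Suck ⇒ (A; A:clean, B:clean)
min 1: A is soiled, one Suck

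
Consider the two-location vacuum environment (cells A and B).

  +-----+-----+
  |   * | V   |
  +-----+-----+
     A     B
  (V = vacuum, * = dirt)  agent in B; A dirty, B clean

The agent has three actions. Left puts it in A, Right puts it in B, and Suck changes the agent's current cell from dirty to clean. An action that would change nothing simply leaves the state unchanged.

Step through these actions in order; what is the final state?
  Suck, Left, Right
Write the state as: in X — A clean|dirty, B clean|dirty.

in B — A dirty, B clean

t=1 Suck ⇒ in B — A dirty, B clean
t=2 Left ⇒ in A — A dirty, B clean
t=3 Right ⇒ in B — A dirty, B clean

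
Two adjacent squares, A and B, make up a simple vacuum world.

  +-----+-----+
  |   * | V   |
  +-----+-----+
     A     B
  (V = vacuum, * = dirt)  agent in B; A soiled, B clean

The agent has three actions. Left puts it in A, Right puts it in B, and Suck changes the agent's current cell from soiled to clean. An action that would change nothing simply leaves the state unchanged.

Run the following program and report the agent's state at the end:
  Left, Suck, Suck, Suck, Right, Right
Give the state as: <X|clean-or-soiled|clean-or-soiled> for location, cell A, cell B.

step 1/6 (Left): <A|soiled|clean>
step 2/6 (Suck): <A|clean|clean>
step 3/6 (Suck): <A|clean|clean>
step 4/6 (Suck): <A|clean|clean>
step 5/6 (Right): <B|clean|clean>
step 6/6 (Right): <B|clean|clean>

<B|clean|clean>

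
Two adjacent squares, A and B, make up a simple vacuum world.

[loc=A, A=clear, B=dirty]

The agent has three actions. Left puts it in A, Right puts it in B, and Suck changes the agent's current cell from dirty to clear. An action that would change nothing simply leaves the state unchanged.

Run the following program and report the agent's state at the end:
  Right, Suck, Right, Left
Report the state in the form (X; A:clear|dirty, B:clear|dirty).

1. Right → (B; A:clear, B:dirty)
2. Suck → (B; A:clear, B:clear)
3. Right → (B; A:clear, B:clear)
4. Left → (A; A:clear, B:clear)

(A; A:clear, B:clear)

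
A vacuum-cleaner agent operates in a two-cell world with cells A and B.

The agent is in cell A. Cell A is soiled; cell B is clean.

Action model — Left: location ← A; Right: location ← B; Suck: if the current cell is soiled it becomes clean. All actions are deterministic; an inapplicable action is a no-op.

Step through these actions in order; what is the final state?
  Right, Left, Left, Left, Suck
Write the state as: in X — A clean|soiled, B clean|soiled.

1. Right → in B — A soiled, B clean
2. Left → in A — A soiled, B clean
3. Left → in A — A soiled, B clean
4. Left → in A — A soiled, B clean
5. Suck → in A — A clean, B clean

in A — A clean, B clean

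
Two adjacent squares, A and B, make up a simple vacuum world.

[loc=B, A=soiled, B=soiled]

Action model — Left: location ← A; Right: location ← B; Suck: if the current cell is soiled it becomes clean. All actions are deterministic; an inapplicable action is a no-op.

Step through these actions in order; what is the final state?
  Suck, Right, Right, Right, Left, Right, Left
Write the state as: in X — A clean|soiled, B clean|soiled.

in A — A soiled, B clean

1. Suck → in B — A soiled, B clean
2. Right → in B — A soiled, B clean
3. Right → in B — A soiled, B clean
4. Right → in B — A soiled, B clean
5. Left → in A — A soiled, B clean
6. Right → in B — A soiled, B clean
7. Left → in A — A soiled, B clean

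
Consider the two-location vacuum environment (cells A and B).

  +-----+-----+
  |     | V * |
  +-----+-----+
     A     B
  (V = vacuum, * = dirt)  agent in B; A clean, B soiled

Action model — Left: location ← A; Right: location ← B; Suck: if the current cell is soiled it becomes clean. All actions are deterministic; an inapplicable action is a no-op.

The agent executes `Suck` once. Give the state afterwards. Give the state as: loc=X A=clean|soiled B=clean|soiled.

loc=B A=clean B=clean

start: loc=B A=clean B=soiled
1. Suck → loc=B A=clean B=clean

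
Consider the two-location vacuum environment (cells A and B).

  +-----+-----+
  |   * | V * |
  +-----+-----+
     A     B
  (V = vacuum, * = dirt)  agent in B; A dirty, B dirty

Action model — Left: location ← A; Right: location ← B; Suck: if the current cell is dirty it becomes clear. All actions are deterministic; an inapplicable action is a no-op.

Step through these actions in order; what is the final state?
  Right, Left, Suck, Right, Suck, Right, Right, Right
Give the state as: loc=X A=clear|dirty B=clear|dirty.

t=1 Right ⇒ loc=B A=dirty B=dirty
t=2 Left ⇒ loc=A A=dirty B=dirty
t=3 Suck ⇒ loc=A A=clear B=dirty
t=4 Right ⇒ loc=B A=clear B=dirty
t=5 Suck ⇒ loc=B A=clear B=clear
t=6 Right ⇒ loc=B A=clear B=clear
t=7 Right ⇒ loc=B A=clear B=clear
t=8 Right ⇒ loc=B A=clear B=clear

loc=B A=clear B=clear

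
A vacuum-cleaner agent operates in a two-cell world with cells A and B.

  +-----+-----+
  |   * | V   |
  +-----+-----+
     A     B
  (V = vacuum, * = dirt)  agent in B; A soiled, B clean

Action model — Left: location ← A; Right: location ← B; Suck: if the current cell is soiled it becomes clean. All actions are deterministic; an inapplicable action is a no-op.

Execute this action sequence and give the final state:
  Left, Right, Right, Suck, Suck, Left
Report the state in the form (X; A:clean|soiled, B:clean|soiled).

(A; A:soiled, B:clean)

Left (#1): (A; A:soiled, B:clean)
Right (#2): (B; A:soiled, B:clean)
Right (#3): (B; A:soiled, B:clean)
Suck (#4): (B; A:soiled, B:clean)
Suck (#5): (B; A:soiled, B:clean)
Left (#6): (A; A:soiled, B:clean)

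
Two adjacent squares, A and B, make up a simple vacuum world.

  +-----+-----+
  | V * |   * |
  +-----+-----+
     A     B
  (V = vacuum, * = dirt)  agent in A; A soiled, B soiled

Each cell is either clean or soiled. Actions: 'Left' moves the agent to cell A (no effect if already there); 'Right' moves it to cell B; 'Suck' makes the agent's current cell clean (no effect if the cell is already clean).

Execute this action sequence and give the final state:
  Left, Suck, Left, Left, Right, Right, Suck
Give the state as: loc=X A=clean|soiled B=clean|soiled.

loc=B A=clean B=clean

1) do Left; now loc=A A=soiled B=soiled
2) do Suck; now loc=A A=clean B=soiled
3) do Left; now loc=A A=clean B=soiled
4) do Left; now loc=A A=clean B=soiled
5) do Right; now loc=B A=clean B=soiled
6) do Right; now loc=B A=clean B=soiled
7) do Suck; now loc=B A=clean B=clean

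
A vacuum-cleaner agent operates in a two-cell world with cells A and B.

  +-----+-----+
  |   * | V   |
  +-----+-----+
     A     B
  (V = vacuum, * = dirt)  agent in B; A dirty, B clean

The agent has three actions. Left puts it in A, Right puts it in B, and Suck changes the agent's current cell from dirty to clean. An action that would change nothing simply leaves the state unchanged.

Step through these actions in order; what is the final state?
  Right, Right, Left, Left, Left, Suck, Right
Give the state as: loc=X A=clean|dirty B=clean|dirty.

loc=B A=clean B=clean

Right (#1): loc=B A=dirty B=clean
Right (#2): loc=B A=dirty B=clean
Left (#3): loc=A A=dirty B=clean
Left (#4): loc=A A=dirty B=clean
Left (#5): loc=A A=dirty B=clean
Suck (#6): loc=A A=clean B=clean
Right (#7): loc=B A=clean B=clean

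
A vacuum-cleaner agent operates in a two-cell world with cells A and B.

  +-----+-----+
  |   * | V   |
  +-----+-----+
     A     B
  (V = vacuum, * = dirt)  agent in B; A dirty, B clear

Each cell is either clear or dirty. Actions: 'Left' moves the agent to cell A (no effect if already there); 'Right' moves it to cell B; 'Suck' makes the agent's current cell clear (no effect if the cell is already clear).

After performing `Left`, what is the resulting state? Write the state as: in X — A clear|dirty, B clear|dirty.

start: in B — A dirty, B clear
1. Left → in A — A dirty, B clear

in A — A dirty, B clear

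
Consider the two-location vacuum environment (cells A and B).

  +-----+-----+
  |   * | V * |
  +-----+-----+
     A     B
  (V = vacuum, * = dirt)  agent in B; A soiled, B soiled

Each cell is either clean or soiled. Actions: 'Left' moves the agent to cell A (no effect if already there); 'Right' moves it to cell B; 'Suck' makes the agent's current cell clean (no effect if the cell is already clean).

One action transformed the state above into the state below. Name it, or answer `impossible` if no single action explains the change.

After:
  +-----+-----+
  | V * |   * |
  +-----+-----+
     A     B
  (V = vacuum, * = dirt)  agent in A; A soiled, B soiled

Left

try  Left: in A — A soiled, B soiled  ← match
try Right: in B — A soiled, B soiled
try  Suck: in B — A soiled, B clean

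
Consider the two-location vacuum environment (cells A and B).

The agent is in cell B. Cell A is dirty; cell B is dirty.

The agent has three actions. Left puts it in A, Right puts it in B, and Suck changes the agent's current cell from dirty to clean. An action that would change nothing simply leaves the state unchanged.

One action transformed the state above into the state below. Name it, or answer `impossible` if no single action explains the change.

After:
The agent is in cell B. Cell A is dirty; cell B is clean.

Suck

try  Left: in A — A dirty, B dirty
try Right: in B — A dirty, B dirty
try  Suck: in B — A dirty, B clean  ← match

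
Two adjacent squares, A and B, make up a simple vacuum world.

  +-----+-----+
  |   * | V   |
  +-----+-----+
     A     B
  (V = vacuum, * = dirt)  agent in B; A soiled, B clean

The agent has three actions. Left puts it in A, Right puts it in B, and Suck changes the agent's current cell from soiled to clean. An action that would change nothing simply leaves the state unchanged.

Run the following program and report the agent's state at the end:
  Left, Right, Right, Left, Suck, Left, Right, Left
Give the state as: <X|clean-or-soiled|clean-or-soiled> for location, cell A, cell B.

1) do Left; now <A|soiled|clean>
2) do Right; now <B|soiled|clean>
3) do Right; now <B|soiled|clean>
4) do Left; now <A|soiled|clean>
5) do Suck; now <A|clean|clean>
6) do Left; now <A|clean|clean>
7) do Right; now <B|clean|clean>
8) do Left; now <A|clean|clean>

<A|clean|clean>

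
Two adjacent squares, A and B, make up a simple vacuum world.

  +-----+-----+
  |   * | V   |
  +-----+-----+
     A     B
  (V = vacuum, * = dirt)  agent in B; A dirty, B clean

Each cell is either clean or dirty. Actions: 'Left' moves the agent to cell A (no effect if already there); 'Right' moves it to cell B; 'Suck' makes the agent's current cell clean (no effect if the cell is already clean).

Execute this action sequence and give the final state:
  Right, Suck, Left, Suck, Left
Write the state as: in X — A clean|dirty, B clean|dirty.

in A — A clean, B clean

1. Right → in B — A dirty, B clean
2. Suck → in B — A dirty, B clean
3. Left → in A — A dirty, B clean
4. Suck → in A — A clean, B clean
5. Left → in A — A clean, B clean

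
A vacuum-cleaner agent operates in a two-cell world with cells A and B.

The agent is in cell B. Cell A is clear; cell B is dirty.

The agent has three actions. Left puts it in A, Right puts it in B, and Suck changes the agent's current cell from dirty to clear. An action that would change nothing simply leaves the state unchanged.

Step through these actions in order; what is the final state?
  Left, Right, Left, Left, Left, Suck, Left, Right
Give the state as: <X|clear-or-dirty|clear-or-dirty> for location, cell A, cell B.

<B|clear|dirty>

[1] after Left: <A|clear|dirty>
[2] after Right: <B|clear|dirty>
[3] after Left: <A|clear|dirty>
[4] after Left: <A|clear|dirty>
[5] after Left: <A|clear|dirty>
[6] after Suck: <A|clear|dirty>
[7] after Left: <A|clear|dirty>
[8] after Right: <B|clear|dirty>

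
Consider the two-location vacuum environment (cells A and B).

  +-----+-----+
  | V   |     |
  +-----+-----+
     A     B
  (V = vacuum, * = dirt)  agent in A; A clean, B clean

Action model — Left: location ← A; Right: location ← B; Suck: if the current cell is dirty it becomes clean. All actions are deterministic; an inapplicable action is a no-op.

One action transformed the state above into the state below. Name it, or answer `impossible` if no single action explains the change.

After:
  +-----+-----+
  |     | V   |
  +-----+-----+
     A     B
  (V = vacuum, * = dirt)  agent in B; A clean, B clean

try  Left: (A; A:clean, B:clean)
try Right: (B; A:clean, B:clean)  ← match
try  Suck: (A; A:clean, B:clean)

Right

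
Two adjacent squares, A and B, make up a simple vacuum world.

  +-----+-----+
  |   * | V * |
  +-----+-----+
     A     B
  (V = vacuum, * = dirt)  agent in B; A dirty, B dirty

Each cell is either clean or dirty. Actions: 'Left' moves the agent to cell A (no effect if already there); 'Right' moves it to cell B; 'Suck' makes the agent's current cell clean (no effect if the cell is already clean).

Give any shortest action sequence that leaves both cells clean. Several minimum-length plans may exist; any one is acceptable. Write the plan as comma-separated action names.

Suck, Left, Suck

t=1 Suck ⇒ <B|dirty|clean>
t=2 Left ⇒ <A|dirty|clean>
t=3 Suck ⇒ <A|clean|clean>
min 3: Suck B + move + Suck A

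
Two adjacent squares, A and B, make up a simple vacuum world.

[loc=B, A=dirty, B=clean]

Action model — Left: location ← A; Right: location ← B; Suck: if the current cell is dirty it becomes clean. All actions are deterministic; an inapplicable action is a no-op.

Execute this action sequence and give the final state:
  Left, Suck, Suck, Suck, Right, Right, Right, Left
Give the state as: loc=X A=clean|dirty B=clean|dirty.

[1] after Left: loc=A A=dirty B=clean
[2] after Suck: loc=A A=clean B=clean
[3] after Suck: loc=A A=clean B=clean
[4] after Suck: loc=A A=clean B=clean
[5] after Right: loc=B A=clean B=clean
[6] after Right: loc=B A=clean B=clean
[7] after Right: loc=B A=clean B=clean
[8] after Left: loc=A A=clean B=clean

loc=A A=clean B=clean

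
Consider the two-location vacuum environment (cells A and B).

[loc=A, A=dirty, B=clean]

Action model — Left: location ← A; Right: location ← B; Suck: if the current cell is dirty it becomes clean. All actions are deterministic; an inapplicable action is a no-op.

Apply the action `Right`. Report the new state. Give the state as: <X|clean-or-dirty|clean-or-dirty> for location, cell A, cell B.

<B|dirty|clean>

start: <A|dirty|clean>
t=1 Right ⇒ <B|dirty|clean>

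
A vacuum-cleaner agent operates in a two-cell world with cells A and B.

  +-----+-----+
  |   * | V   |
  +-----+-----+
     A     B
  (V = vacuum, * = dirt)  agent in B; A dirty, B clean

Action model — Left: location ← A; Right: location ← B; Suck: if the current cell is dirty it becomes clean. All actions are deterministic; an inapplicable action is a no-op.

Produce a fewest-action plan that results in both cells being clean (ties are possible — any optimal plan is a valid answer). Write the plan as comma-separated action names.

Left (#1): (A; A:dirty, B:clean)
Suck (#2): (A; A:clean, B:clean)
min 2: go A then Suck

Left, Suck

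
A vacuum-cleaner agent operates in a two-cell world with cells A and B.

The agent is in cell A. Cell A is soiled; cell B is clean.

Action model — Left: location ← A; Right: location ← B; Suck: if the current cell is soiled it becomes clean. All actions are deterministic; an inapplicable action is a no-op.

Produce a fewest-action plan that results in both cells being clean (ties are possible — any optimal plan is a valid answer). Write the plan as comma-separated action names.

Suck

step 1/1 (Suck): <A|clean|clean>
min 1: A is soiled, one Suck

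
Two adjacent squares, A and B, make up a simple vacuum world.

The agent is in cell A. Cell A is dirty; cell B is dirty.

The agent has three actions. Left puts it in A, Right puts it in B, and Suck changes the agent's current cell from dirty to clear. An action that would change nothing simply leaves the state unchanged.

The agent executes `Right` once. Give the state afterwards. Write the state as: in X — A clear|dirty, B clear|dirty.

start: in A — A dirty, B dirty
1. Right → in B — A dirty, B dirty

in B — A dirty, B dirty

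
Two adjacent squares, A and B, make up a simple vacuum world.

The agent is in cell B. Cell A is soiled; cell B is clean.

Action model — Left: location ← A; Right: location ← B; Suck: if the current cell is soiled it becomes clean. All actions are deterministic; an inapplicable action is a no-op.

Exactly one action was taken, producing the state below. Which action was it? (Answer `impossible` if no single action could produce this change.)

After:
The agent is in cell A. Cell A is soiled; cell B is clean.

try  Left: in A — A soiled, B clean  ← match
try Right: in B — A soiled, B clean
try  Suck: in B — A soiled, B clean

Left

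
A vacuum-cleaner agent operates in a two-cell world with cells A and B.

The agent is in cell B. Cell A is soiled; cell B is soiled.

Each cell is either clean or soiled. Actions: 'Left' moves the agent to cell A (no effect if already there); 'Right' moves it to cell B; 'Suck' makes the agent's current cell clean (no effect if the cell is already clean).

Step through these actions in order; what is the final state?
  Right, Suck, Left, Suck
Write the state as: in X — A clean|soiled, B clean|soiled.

in A — A clean, B clean

step 1/4 (Right): in B — A soiled, B soiled
step 2/4 (Suck): in B — A soiled, B clean
step 3/4 (Left): in A — A soiled, B clean
step 4/4 (Suck): in A — A clean, B clean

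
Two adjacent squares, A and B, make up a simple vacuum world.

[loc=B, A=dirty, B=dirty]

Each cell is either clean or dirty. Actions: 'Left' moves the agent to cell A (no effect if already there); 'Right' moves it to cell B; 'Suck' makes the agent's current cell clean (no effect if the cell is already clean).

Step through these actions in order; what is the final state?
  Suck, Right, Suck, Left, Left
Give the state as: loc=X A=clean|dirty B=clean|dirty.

t=1 Suck ⇒ loc=B A=dirty B=clean
t=2 Right ⇒ loc=B A=dirty B=clean
t=3 Suck ⇒ loc=B A=dirty B=clean
t=4 Left ⇒ loc=A A=dirty B=clean
t=5 Left ⇒ loc=A A=dirty B=clean

loc=A A=dirty B=clean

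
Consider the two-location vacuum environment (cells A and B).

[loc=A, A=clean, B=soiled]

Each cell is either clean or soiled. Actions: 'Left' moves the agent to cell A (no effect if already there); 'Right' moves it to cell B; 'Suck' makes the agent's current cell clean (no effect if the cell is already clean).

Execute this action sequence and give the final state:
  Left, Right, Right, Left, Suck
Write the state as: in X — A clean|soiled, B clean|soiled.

in A — A clean, B soiled

step 1/5 (Left): in A — A clean, B soiled
step 2/5 (Right): in B — A clean, B soiled
step 3/5 (Right): in B — A clean, B soiled
step 4/5 (Left): in A — A clean, B soiled
step 5/5 (Suck): in A — A clean, B soiled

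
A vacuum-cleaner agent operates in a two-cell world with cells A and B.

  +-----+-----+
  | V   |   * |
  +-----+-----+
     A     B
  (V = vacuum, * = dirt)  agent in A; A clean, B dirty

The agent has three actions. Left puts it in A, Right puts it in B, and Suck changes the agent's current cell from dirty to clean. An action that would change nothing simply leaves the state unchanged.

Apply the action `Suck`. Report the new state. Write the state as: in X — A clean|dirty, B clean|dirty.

in A — A clean, B dirty

start: in A — A clean, B dirty
1. Suck → in A — A clean, B dirty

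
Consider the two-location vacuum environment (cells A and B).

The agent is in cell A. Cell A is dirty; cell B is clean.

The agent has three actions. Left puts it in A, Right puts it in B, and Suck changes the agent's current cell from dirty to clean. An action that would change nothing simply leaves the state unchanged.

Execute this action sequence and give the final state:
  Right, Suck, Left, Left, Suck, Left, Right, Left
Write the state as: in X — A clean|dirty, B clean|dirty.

[1] after Right: in B — A dirty, B clean
[2] after Suck: in B — A dirty, B clean
[3] after Left: in A — A dirty, B clean
[4] after Left: in A — A dirty, B clean
[5] after Suck: in A — A clean, B clean
[6] after Left: in A — A clean, B clean
[7] after Right: in B — A clean, B clean
[8] after Left: in A — A clean, B clean

in A — A clean, B clean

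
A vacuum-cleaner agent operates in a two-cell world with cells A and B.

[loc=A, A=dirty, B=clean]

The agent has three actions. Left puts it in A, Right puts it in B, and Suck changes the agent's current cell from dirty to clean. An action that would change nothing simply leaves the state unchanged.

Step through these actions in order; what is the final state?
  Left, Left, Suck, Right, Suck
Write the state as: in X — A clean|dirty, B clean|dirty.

Left (#1): in A — A dirty, B clean
Left (#2): in A — A dirty, B clean
Suck (#3): in A — A clean, B clean
Right (#4): in B — A clean, B clean
Suck (#5): in B — A clean, B clean

in B — A clean, B clean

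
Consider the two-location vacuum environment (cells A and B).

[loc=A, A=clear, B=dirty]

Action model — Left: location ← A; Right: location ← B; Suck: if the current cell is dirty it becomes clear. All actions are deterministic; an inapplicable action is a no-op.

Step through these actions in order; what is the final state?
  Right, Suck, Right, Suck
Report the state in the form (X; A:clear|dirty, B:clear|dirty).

(B; A:clear, B:clear)

step 1/4 (Right): (B; A:clear, B:dirty)
step 2/4 (Suck): (B; A:clear, B:clear)
step 3/4 (Right): (B; A:clear, B:clear)
step 4/4 (Suck): (B; A:clear, B:clear)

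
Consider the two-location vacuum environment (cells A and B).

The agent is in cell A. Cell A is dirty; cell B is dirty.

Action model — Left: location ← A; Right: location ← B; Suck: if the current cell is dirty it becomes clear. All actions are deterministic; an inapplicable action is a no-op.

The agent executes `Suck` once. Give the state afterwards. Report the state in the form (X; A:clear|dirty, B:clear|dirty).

start: (A; A:dirty, B:dirty)
[1] after Suck: (A; A:clear, B:dirty)

(A; A:clear, B:dirty)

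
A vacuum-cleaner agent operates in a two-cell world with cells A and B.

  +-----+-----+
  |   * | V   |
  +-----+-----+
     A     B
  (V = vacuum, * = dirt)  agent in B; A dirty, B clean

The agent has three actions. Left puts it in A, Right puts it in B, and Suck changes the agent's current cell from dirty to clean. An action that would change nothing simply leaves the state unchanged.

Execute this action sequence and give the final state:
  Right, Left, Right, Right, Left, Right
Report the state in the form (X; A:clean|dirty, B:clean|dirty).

[1] after Right: (B; A:dirty, B:clean)
[2] after Left: (A; A:dirty, B:clean)
[3] after Right: (B; A:dirty, B:clean)
[4] after Right: (B; A:dirty, B:clean)
[5] after Left: (A; A:dirty, B:clean)
[6] after Right: (B; A:dirty, B:clean)

(B; A:dirty, B:clean)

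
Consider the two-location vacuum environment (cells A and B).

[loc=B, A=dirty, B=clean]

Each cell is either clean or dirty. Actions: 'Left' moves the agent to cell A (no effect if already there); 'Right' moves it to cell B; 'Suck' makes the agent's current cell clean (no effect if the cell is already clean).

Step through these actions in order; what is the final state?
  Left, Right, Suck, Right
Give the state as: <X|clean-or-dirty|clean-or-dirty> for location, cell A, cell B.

<B|dirty|clean>

Left (#1): <A|dirty|clean>
Right (#2): <B|dirty|clean>
Suck (#3): <B|dirty|clean>
Right (#4): <B|dirty|clean>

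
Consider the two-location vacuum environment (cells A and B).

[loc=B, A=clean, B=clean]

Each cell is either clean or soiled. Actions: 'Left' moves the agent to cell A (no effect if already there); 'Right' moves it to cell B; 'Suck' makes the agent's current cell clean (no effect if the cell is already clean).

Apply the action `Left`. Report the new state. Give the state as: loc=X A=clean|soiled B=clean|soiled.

start: loc=B A=clean B=clean
1. Left → loc=A A=clean B=clean

loc=A A=clean B=clean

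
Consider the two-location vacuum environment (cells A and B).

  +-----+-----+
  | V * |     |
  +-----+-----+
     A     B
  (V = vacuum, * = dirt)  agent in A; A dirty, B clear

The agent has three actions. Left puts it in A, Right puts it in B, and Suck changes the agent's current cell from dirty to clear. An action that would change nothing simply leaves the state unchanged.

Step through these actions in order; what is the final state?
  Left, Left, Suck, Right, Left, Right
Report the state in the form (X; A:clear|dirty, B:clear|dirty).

1) do Left; now (A; A:dirty, B:clear)
2) do Left; now (A; A:dirty, B:clear)
3) do Suck; now (A; A:clear, B:clear)
4) do Right; now (B; A:clear, B:clear)
5) do Left; now (A; A:clear, B:clear)
6) do Right; now (B; A:clear, B:clear)

(B; A:clear, B:clear)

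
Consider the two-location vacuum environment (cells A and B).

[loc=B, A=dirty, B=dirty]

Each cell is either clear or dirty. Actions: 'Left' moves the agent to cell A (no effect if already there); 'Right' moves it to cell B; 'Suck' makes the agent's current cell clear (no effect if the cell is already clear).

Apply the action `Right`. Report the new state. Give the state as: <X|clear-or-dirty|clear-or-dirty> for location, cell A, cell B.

<B|dirty|dirty>

start: <B|dirty|dirty>
t=1 Right ⇒ <B|dirty|dirty>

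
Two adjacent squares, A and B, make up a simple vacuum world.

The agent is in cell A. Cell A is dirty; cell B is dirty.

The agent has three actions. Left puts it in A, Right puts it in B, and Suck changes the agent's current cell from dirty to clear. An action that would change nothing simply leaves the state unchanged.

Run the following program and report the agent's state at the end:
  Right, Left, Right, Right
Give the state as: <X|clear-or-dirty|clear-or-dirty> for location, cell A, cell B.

[1] after Right: <B|dirty|dirty>
[2] after Left: <A|dirty|dirty>
[3] after Right: <B|dirty|dirty>
[4] after Right: <B|dirty|dirty>

<B|dirty|dirty>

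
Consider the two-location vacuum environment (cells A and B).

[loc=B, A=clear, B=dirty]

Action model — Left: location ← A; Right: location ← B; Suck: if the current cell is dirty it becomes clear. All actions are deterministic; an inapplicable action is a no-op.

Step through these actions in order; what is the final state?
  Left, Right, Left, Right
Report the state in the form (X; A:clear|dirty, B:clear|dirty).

1) do Left; now (A; A:clear, B:dirty)
2) do Right; now (B; A:clear, B:dirty)
3) do Left; now (A; A:clear, B:dirty)
4) do Right; now (B; A:clear, B:dirty)

(B; A:clear, B:dirty)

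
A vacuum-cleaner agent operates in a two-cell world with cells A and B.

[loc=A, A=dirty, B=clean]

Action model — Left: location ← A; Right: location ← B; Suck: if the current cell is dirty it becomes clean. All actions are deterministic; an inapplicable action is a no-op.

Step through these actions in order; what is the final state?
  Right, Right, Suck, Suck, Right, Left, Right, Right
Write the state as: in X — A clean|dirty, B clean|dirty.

1) do Right; now in B — A dirty, B clean
2) do Right; now in B — A dirty, B clean
3) do Suck; now in B — A dirty, B clean
4) do Suck; now in B — A dirty, B clean
5) do Right; now in B — A dirty, B clean
6) do Left; now in A — A dirty, B clean
7) do Right; now in B — A dirty, B clean
8) do Right; now in B — A dirty, B clean

in B — A dirty, B clean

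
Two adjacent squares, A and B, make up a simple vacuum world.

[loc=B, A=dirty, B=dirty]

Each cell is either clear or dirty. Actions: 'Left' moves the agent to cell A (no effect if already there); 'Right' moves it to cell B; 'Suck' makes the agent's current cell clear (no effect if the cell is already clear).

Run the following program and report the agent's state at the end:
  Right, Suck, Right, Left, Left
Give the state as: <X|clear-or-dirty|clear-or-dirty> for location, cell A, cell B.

<A|dirty|clear>

Right (#1): <B|dirty|dirty>
Suck (#2): <B|dirty|clear>
Right (#3): <B|dirty|clear>
Left (#4): <A|dirty|clear>
Left (#5): <A|dirty|clear>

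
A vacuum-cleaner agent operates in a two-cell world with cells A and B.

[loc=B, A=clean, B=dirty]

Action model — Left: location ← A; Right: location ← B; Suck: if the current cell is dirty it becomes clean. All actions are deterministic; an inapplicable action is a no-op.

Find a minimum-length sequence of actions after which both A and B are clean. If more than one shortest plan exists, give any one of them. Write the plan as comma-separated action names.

t=1 Suck ⇒ in B — A clean, B clean
min 1: B is dirty, one Suck

Suck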